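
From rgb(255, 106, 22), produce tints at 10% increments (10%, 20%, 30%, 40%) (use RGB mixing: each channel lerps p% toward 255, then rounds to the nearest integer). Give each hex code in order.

10%: (255→255, 106 + 14.9 = 120.9→121, 22 + 23.3 = 45.3→45) → #ff792d
20%: (255→255, 106 + 29.8 = 135.8→136, 22 + 46.6 = 68.6→69) → #ff8845
30%: (255→255, 106 + 44.7 = 150.7→151, 22 + 69.9 = 91.9→92) → #ff975c
40%: (255→255, 106 + 59.6 = 165.6→166, 22 + 93.2 = 115.2→115) → #ffa673

#ff792d, #ff8845, #ff975c, #ffa673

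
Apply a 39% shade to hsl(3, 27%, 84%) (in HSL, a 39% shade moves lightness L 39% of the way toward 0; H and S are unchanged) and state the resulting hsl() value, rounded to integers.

L moves 39% from 84 toward 0: 84 − 32.76 = 51.24 → 51.
H and S are unchanged.

hsl(3, 27%, 51%)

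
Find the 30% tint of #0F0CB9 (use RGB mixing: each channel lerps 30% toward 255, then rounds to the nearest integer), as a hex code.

#0F0CB9 is rgb(15, 12, 185).
A 30% tint moves each channel 30% toward 255:
  R: 15 + 0.3×(255−15) = 15 + 72 = 87 → 87
  G: 12 + 0.3×(255−12) = 12 + 72.9 = 84.9 → 85
  B: 185 + 21 = 206 → 206
rgb(87, 85, 206) = #5755CE.

#5755CE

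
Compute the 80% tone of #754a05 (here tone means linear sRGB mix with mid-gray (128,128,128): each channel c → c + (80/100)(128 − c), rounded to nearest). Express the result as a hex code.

#7e7567

#754a05 is rgb(117, 74, 5).
An 80% tone moves each channel 80% toward 128:
  R: 117 + 0.8×(128−117) = 117 + 8.8 = 125.8 → 126
  G: 74 + 0.8×(128−74) = 74 + 43.2 = 117.2 → 117
  B: 5 + 0.8×(128−5) = 5 + 98.4 = 103.4 → 103
rgb(126, 117, 103) = #7e7567.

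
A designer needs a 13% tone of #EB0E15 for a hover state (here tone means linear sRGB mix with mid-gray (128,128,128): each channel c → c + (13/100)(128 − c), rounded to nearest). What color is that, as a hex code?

#EB0E15 is rgb(235, 14, 21).
Per channel, c → c + 0.13(128 − c):
  R: 235 − 13.91 = 221.09 → 221
  G: 14 + 0.13×(128−14) = 14 + 14.82 = 28.82 → 29
  B: 21 + 0.13×(128−21) = 21 + 13.91 = 34.91 → 35
rgb(221, 29, 35) = #DD1D23.

#DD1D23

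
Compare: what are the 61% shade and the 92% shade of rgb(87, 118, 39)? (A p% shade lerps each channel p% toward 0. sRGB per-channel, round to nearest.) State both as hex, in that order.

61% shade:
  R: 87 − 53.07 = 33.93 → 34
  G: 118 + 0.61×(0−118) = 118 − 71.98 = 46.02 → 46
  B: 39 − 23.79 = 15.21 → 15
  → #222E0F
92% shade:
  R: 87 − 80.04 = 6.96 → 7
  G: 118 + 0.92×(0−118) = 118 − 108.56 = 9.44 → 9
  B: 39 + 0.92×(0−39) = 39 − 35.88 = 3.12 → 3
  → #070903

#222E0F, #070903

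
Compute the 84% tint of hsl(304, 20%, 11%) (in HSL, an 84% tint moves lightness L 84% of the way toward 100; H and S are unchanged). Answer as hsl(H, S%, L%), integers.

hsl(304, 20%, 86%)

L moves 84% from 11 toward 100: 11 + 74.76 = 85.76 → 86.
H and S are unchanged.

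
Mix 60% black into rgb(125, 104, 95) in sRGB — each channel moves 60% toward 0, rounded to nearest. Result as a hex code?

Per channel, c → c + 0.6(0 − c):
  R: 125 + 0.6×(0−125) = 125 − 75 = 50 → 50
  G: 104 − 62.4 = 41.6 → 42
  B: 95 + 0.6×(0−95) = 95 − 57 = 38 → 38
rgb(50, 42, 38) = #322A26.

#322A26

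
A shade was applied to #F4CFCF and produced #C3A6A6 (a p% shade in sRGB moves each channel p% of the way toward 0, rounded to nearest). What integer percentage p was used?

#F4CFCF is rgb(244, 207, 207); #C3A6A6 is rgb(195, 166, 166).
On the R channel (widest range): 195 ≈ 244 + (p/100)(0 − 244), so p ≈ 100×(195 − 244)/(0 − 244) = -4900/-244 = 20.08.
p = 20 reproduces all three channels after rounding.

20%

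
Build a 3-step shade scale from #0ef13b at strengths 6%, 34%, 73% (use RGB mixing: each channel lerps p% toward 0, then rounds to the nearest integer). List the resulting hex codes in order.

#0ef13b is rgb(14, 241, 59).
6%: (14 − 0.84 = 13.16→13, 241 − 14.46 = 226.54→227, 59 − 3.54 = 55.46→55) → #0de337
34%: (14 − 4.76 = 9.24→9, 241 − 81.94 = 159.06→159, 59 − 20.06 = 38.94→39) → #099f27
73%: (14 − 10.22 = 3.78→4, 241 − 175.93 = 65.07→65, 59 − 43.07 = 15.93→16) → #044110

#0de337, #099f27, #044110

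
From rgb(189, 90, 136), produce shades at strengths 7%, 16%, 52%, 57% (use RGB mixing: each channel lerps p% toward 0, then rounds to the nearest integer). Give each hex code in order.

#B0547E, #9F4C72, #5B2B41, #51273A

7%: (189 − 13.23 = 175.77→176, 90 − 6.3 = 83.7→84, 136 − 9.52 = 126.48→126) → #B0547E
16%: (189 − 30.24 = 158.76→159, 90 − 14.4 = 75.6→76, 136 − 21.76 = 114.24→114) → #9F4C72
52%: (189 − 98.28 = 90.72→91, 90 − 46.8 = 43.2→43, 136 − 70.72 = 65.28→65) → #5B2B41
57%: (189 − 107.73 = 81.27→81, 90 − 51.3 = 38.7→39, 136 − 77.52 = 58.48→58) → #51273A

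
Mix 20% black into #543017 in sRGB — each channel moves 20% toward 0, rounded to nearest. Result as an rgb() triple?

#543017 is rgb(84, 48, 23).
A 20% shade moves each channel 20% toward 0:
  R: 84 + 0.2×(0−84) = 84 − 16.8 = 67.2 → 67
  G: 48 − 9.6 = 38.4 → 38
  B: 23 − 4.6 = 18.4 → 18

rgb(67, 38, 18)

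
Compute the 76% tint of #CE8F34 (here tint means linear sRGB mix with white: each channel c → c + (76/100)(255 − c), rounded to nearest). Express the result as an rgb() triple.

rgb(243, 228, 206)

#CE8F34 is rgb(206, 143, 52).
Per channel, c → c + 0.76(255 − c):
  R: 206 + 0.76×(255−206) = 206 + 37.24 = 243.24 → 243
  G: 143 + 0.76×(255−143) = 143 + 85.12 = 228.12 → 228
  B: 52 + 0.76×(255−52) = 52 + 154.28 = 206.28 → 206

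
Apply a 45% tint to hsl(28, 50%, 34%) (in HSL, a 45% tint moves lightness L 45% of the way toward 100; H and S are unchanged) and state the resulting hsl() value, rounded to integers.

L moves 45% from 34 toward 100: 34 + 29.7 = 63.7 → 64.
H and S are unchanged.

hsl(28, 50%, 64%)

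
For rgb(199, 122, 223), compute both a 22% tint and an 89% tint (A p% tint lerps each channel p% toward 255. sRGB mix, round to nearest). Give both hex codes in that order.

#D397E6, #F9F0FB

22% tint:
  R: 199 + 12.32 = 211.32 → 211
  G: 122 + 29.26 = 151.26 → 151
  B: 223 + 0.22×(255−223) = 223 + 7.04 = 230.04 → 230
  → #D397E6
89% tint:
  R: 199 + 0.89×(255−199) = 199 + 49.84 = 248.84 → 249
  G: 122 + 118.37 = 240.37 → 240
  B: 223 + 28.48 = 251.48 → 251
  → #F9F0FB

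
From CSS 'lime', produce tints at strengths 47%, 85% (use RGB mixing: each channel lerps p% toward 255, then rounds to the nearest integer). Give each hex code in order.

CSS lime is rgb(0, 255, 0).
47%: (0 + 119.85 = 119.85→120, 255→255, 0 + 119.85 = 119.85→120) → #78ff78
85%: (0 + 216.75 = 216.75→217, 255→255, 0 + 216.75 = 216.75→217) → #d9ffd9

#78ff78, #d9ffd9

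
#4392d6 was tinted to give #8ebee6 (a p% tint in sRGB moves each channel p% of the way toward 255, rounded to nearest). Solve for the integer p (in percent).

40%

#4392d6 is rgb(67, 146, 214); #8ebee6 is rgb(142, 190, 230).
On the R channel (widest range): 142 ≈ 67 + (p/100)(255 − 67), so p ≈ 100×(142 − 67)/(255 − 67) = 7500/188 = 39.89.
p = 40 reproduces all three channels after rounding.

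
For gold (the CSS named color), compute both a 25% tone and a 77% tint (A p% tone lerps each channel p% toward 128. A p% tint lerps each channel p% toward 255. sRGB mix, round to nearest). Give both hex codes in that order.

#dfc120, #fff6c4

CSS gold is rgb(255, 215, 0).
25% tone:
  R: 255 + 0.25×(128−255) = 255 − 31.75 = 223.25 → 223
  G: 215 − 21.75 = 193.25 → 193
  B: 0 + 32 = 32 → 32
  → #dfc120
77% tint:
  R: 255 + 0 = 255 → 255
  G: 215 + 30.8 = 245.8 → 246
  B: 0 + 0.77×(255−0) = 0 + 196.35 = 196.35 → 196
  → #fff6c4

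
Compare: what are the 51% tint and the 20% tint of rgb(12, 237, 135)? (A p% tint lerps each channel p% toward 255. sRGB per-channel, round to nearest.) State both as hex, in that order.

51% tint:
  R: 12 + 123.93 = 135.93 → 136
  G: 237 + 0.51×(255−237) = 237 + 9.18 = 246.18 → 246
  B: 135 + 61.2 = 196.2 → 196
  → #88f6c4
20% tint:
  R: 12 + 0.2×(255−12) = 12 + 48.6 = 60.6 → 61
  G: 237 + 0.2×(255−237) = 237 + 3.6 = 240.6 → 241
  B: 135 + 24 = 159 → 159
  → #3df19f

#88f6c4, #3df19f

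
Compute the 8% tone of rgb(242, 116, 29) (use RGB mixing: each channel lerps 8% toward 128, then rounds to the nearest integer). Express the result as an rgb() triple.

An 8% tone moves each channel 8% toward 128:
  R: 242 − 9.12 = 232.88 → 233
  G: 116 + 0.08×(128−116) = 116 + 0.96 = 116.96 → 117
  B: 29 + 0.08×(128−29) = 29 + 7.92 = 36.92 → 37

rgb(233, 117, 37)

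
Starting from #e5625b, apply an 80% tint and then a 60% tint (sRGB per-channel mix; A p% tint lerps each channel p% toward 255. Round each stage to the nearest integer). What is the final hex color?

#e5625b is rgb(229, 98, 91).
Per channel, c → c + 0.8(255 − c):
  R: 229 + 20.8 = 249.8 → 250
  G: 98 + 0.8×(255−98) = 98 + 125.6 = 223.6 → 224
  B: 91 + 0.8×(255−91) = 91 + 131.2 = 222.2 → 222
After the tint: rgb(250, 224, 222) = #fae0de.
Lerp each channel 60% toward 255:
  R: 250 + 3 = 253 → 253
  G: 224 + 18.6 = 242.6 → 243
  B: 222 + 0.6×(255−222) = 222 + 19.8 = 241.8 → 242
rgb(253, 243, 242) = #fdf3f2.

#fdf3f2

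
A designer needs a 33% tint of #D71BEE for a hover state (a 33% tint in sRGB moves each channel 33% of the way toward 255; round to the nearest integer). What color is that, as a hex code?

#D71BEE is rgb(215, 27, 238).
A 33% tint moves each channel 33% toward 255:
  R: 215 + 0.33×(255−215) = 215 + 13.2 = 228.2 → 228
  G: 27 + 0.33×(255−27) = 27 + 75.24 = 102.24 → 102
  B: 238 + 0.33×(255−238) = 238 + 5.61 = 243.61 → 244
rgb(228, 102, 244) = #E466F4.

#E466F4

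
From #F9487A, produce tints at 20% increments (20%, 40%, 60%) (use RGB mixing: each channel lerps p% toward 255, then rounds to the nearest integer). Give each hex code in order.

#FA6D95, #FB91AF, #FDB6CA

#F9487A is rgb(249, 72, 122).
20%: (249 + 1.2 = 250.2→250, 72 + 36.6 = 108.6→109, 122 + 26.6 = 148.6→149) → #FA6D95
40%: (249 + 2.4 = 251.4→251, 72 + 73.2 = 145.2→145, 122 + 53.2 = 175.2→175) → #FB91AF
60%: (249 + 3.6 = 252.6→253, 72 + 109.8 = 181.8→182, 122 + 79.8 = 201.8→202) → #FDB6CA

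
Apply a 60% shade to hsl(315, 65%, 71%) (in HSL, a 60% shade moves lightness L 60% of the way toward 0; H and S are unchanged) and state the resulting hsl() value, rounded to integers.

hsl(315, 65%, 28%)

L moves 60% from 71 toward 0: 71 − 42.6 = 28.4 → 28.
H and S are unchanged.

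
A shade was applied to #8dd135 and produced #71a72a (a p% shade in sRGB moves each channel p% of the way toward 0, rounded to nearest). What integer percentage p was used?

20%

#8dd135 is rgb(141, 209, 53); #71a72a is rgb(113, 167, 42).
On the G channel (widest range): 167 ≈ 209 + (p/100)(0 − 209), so p ≈ 100×(167 − 209)/(0 − 209) = -4200/-209 = 20.10.
p = 20 reproduces all three channels after rounding.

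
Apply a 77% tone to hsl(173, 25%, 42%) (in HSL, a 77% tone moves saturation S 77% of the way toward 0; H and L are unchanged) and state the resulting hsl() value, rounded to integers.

hsl(173, 6%, 42%)

S moves 77% from 25 toward 0: 25 − 19.25 = 5.75 → 6.
H and L are unchanged.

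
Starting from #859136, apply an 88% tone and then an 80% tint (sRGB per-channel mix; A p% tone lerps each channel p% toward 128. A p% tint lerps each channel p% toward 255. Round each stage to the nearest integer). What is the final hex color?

#E6E6E4

#859136 is rgb(133, 145, 54).
Per channel, c → c + 0.88(128 − c):
  R: 133 − 4.4 = 128.6 → 129
  G: 145 + 0.88×(128−145) = 145 − 14.96 = 130.04 → 130
  B: 54 + 65.12 = 119.12 → 119
After the tone: rgb(129, 130, 119) = #818277.
Per channel, c → c + 0.8(255 − c):
  R: 129 + 100.8 = 229.8 → 230
  G: 130 + 0.8×(255−130) = 130 + 100 = 230 → 230
  B: 119 + 0.8×(255−119) = 119 + 108.8 = 227.8 → 228
rgb(230, 230, 228) = #E6E6E4.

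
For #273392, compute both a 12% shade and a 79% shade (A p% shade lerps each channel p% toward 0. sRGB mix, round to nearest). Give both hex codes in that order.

#273392 is rgb(39, 51, 146).
12% shade:
  R: 39 − 4.68 = 34.32 → 34
  G: 51 − 6.12 = 44.88 → 45
  B: 146 − 17.52 = 128.48 → 128
  → #222d80
79% shade:
  R: 39 + 0.79×(0−39) = 39 − 30.81 = 8.19 → 8
  G: 51 + 0.79×(0−51) = 51 − 40.29 = 10.71 → 11
  B: 146 − 115.34 = 30.66 → 31
  → #080b1f

#222d80, #080b1f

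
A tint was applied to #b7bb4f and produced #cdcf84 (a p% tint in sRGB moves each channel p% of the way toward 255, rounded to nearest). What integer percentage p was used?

#b7bb4f is rgb(183, 187, 79); #cdcf84 is rgb(205, 207, 132).
On the B channel (widest range): 132 ≈ 79 + (p/100)(255 − 79), so p ≈ 100×(132 − 79)/(255 − 79) = 5300/176 = 30.11.
p = 30 reproduces all three channels after rounding.

30%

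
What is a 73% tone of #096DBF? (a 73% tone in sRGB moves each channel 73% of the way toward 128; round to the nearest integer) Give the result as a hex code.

#607B91

#096DBF is rgb(9, 109, 191).
Per channel, c → c + 0.73(128 − c):
  R: 9 + 0.73×(128−9) = 9 + 86.87 = 95.87 → 96
  G: 109 + 0.73×(128−109) = 109 + 13.87 = 122.87 → 123
  B: 191 + 0.73×(128−191) = 191 − 45.99 = 145.01 → 145
rgb(96, 123, 145) = #607B91.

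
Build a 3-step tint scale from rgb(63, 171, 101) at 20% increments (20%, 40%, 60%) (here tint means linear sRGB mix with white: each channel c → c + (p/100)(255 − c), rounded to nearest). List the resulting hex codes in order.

20%: (63 + 38.4 = 101.4→101, 171 + 16.8 = 187.8→188, 101 + 30.8 = 131.8→132) → #65BC84
40%: (63 + 76.8 = 139.8→140, 171 + 33.6 = 204.6→205, 101 + 61.6 = 162.6→163) → #8CCDA3
60%: (63 + 115.2 = 178.2→178, 171 + 50.4 = 221.4→221, 101 + 92.4 = 193.4→193) → #B2DDC1

#65BC84, #8CCDA3, #B2DDC1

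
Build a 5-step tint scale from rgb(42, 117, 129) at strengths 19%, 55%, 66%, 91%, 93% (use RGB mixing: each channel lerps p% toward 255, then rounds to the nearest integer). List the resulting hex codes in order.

#528F99, #9FC1C6, #B7D0D4, #ECF3F4, #F0F5F6

19%: (42 + 40.47 = 82.47→82, 117 + 26.22 = 143.22→143, 129 + 23.94 = 152.94→153) → #528F99
55%: (42 + 117.15 = 159.15→159, 117 + 75.9 = 192.9→193, 129 + 69.3 = 198.3→198) → #9FC1C6
66%: (42 + 140.58 = 182.58→183, 117 + 91.08 = 208.08→208, 129 + 83.16 = 212.16→212) → #B7D0D4
91%: (42 + 193.83 = 235.83→236, 117 + 125.58 = 242.58→243, 129 + 114.66 = 243.66→244) → #ECF3F4
93%: (42 + 198.09 = 240.09→240, 117 + 128.34 = 245.34→245, 129 + 117.18 = 246.18→246) → #F0F5F6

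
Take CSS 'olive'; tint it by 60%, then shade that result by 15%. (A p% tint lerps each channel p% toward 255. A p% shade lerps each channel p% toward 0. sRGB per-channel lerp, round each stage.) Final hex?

#adad82

CSS olive is rgb(128, 128, 0).
Per channel, c → c + 0.6(255 − c):
  R: 128 + 76.2 = 204.2 → 204
  G: 128 + 0.6×(255−128) = 128 + 76.2 = 204.2 → 204
  B: 0 + 0.6×(255−0) = 0 + 153 = 153 → 153
After the tint: rgb(204, 204, 153) = #cccc99.
A 15% shade moves each channel 15% toward 0:
  R: 204 − 30.6 = 173.4 → 173
  G: 204 − 30.6 = 173.4 → 173
  B: 153 + 0.15×(0−153) = 153 − 22.95 = 130.05 → 130
rgb(173, 173, 130) = #adad82.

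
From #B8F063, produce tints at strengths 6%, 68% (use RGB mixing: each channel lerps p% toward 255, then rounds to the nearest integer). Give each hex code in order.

#B8F063 is rgb(184, 240, 99).
6%: (184 + 4.26 = 188.26→188, 240 + 0.9 = 240.9→241, 99 + 9.36 = 108.36→108) → #BCF16C
68%: (184 + 48.28 = 232.28→232, 240 + 10.2 = 250.2→250, 99 + 106.08 = 205.08→205) → #E8FACD

#BCF16C, #E8FACD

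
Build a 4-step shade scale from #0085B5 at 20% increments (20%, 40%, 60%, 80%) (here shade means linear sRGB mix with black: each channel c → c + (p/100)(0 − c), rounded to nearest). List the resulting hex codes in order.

#0085B5 is rgb(0, 133, 181).
20%: (0→0, 133 − 26.6 = 106.4→106, 181 − 36.2 = 144.8→145) → #006A91
40%: (0→0, 133 − 53.2 = 79.8→80, 181 − 72.4 = 108.6→109) → #00506D
60%: (0→0, 133 − 79.8 = 53.2→53, 181 − 108.6 = 72.4→72) → #003548
80%: (0→0, 133 − 106.4 = 26.6→27, 181 − 144.8 = 36.2→36) → #001B24

#006A91, #00506D, #003548, #001B24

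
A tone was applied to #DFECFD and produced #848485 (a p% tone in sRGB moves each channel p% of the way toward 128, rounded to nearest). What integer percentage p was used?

#DFECFD is rgb(223, 236, 253); #848485 is rgb(132, 132, 133).
On the B channel (widest range): 133 ≈ 253 + (p/100)(128 − 253), so p ≈ 100×(133 − 253)/(128 − 253) = -12000/-125 = 96.00.
p = 96 reproduces all three channels after rounding.

96%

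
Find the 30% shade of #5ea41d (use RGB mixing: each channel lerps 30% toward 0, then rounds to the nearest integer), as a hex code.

#5ea41d is rgb(94, 164, 29).
Per channel, c → c + 0.3(0 − c):
  R: 94 + 0.3×(0−94) = 94 − 28.2 = 65.8 → 66
  G: 164 + 0.3×(0−164) = 164 − 49.2 = 114.8 → 115
  B: 29 + 0.3×(0−29) = 29 − 8.7 = 20.3 → 20
rgb(66, 115, 20) = #427314.

#427314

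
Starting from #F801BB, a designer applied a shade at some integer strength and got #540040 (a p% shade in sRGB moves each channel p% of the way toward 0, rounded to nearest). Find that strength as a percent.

#F801BB is rgb(248, 1, 187); #540040 is rgb(84, 0, 64).
On the R channel (widest range): 84 ≈ 248 + (p/100)(0 − 248), so p ≈ 100×(84 − 248)/(0 − 248) = -16400/-248 = 66.13.
p = 66 reproduces all three channels after rounding.

66%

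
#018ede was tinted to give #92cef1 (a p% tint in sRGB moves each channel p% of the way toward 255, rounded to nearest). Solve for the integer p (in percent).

#018ede is rgb(1, 142, 222); #92cef1 is rgb(146, 206, 241).
On the R channel (widest range): 146 ≈ 1 + (p/100)(255 − 1), so p ≈ 100×(146 − 1)/(255 − 1) = 14500/254 = 57.09.
p = 57 reproduces all three channels after rounding.

57%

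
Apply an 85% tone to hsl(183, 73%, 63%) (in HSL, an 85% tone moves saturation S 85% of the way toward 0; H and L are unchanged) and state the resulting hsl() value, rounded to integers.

S moves 85% from 73 toward 0: 73 − 62.05 = 10.95 → 11.
H and L are unchanged.

hsl(183, 11%, 63%)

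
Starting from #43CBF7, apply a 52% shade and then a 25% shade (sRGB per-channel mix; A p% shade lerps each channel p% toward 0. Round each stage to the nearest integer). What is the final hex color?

#184959

#43CBF7 is rgb(67, 203, 247).
A 52% shade moves each channel 52% toward 0:
  R: 67 + 0.52×(0−67) = 67 − 34.84 = 32.16 → 32
  G: 203 + 0.52×(0−203) = 203 − 105.56 = 97.44 → 97
  B: 247 − 128.44 = 118.56 → 119
After the shade: rgb(32, 97, 119) = #206177.
A 25% shade moves each channel 25% toward 0:
  R: 32 − 8 = 24 → 24
  G: 97 + 0.25×(0−97) = 97 − 24.25 = 72.75 → 73
  B: 119 − 29.75 = 89.25 → 89
rgb(24, 73, 89) = #184959.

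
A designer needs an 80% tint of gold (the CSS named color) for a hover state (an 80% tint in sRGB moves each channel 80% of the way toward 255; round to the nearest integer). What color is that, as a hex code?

CSS gold is rgb(255, 215, 0).
Per channel, c → c + 0.8(255 − c):
  R: 255 + 0.8×(255−255) = 255 + 0 = 255 → 255
  G: 215 + 0.8×(255−215) = 215 + 32 = 247 → 247
  B: 0 + 0.8×(255−0) = 0 + 204 = 204 → 204
rgb(255, 247, 204) = #FFF7CC.

#FFF7CC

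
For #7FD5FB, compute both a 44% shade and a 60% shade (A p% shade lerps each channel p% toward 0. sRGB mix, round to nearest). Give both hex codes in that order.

#7FD5FB is rgb(127, 213, 251).
44% shade:
  R: 127 + 0.44×(0−127) = 127 − 55.88 = 71.12 → 71
  G: 213 − 93.72 = 119.28 → 119
  B: 251 + 0.44×(0−251) = 251 − 110.44 = 140.56 → 141
  → #47778D
60% shade:
  R: 127 − 76.2 = 50.8 → 51
  G: 213 − 127.8 = 85.2 → 85
  B: 251 − 150.6 = 100.4 → 100
  → #335564

#47778D, #335564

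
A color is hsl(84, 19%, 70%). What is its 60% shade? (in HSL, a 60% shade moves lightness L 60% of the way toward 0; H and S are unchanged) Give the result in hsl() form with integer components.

L moves 60% from 70 toward 0: 70 − 42 = 28 → 28.
H and S are unchanged.

hsl(84, 19%, 28%)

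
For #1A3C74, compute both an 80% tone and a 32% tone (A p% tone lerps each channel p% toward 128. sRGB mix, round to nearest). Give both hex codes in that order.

#6C727E, #3B5278

#1A3C74 is rgb(26, 60, 116).
80% tone:
  R: 26 + 81.6 = 107.6 → 108
  G: 60 + 0.8×(128−60) = 60 + 54.4 = 114.4 → 114
  B: 116 + 0.8×(128−116) = 116 + 9.6 = 125.6 → 126
  → #6C727E
32% tone:
  R: 26 + 0.32×(128−26) = 26 + 32.64 = 58.64 → 59
  G: 60 + 0.32×(128−60) = 60 + 21.76 = 81.76 → 82
  B: 116 + 0.32×(128−116) = 116 + 3.84 = 119.84 → 120
  → #3B5278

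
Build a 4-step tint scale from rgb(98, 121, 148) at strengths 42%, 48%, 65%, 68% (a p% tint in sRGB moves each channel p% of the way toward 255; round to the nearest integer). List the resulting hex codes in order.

#A4B1C1, #ADB9C7, #C8D0DA, #CDD4DD

42%: (98 + 65.94 = 163.94→164, 121 + 56.28 = 177.28→177, 148 + 44.94 = 192.94→193) → #A4B1C1
48%: (98 + 75.36 = 173.36→173, 121 + 64.32 = 185.32→185, 148 + 51.36 = 199.36→199) → #ADB9C7
65%: (98 + 102.05 = 200.05→200, 121 + 87.1 = 208.1→208, 148 + 69.55 = 217.55→218) → #C8D0DA
68%: (98 + 106.76 = 204.76→205, 121 + 91.12 = 212.12→212, 148 + 72.76 = 220.76→221) → #CDD4DD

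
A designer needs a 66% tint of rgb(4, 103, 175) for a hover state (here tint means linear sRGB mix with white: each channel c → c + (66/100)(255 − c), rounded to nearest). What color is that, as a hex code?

A 66% tint moves each channel 66% toward 255:
  R: 4 + 165.66 = 169.66 → 170
  G: 103 + 0.66×(255−103) = 103 + 100.32 = 203.32 → 203
  B: 175 + 0.66×(255−175) = 175 + 52.8 = 227.8 → 228
rgb(170, 203, 228) = #AACBE4.

#AACBE4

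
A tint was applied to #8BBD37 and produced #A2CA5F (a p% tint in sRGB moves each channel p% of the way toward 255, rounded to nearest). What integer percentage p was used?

20%

#8BBD37 is rgb(139, 189, 55); #A2CA5F is rgb(162, 202, 95).
On the B channel (widest range): 95 ≈ 55 + (p/100)(255 − 55), so p ≈ 100×(95 − 55)/(255 − 55) = 4000/200 = 20.00.
p = 20 reproduces all three channels after rounding.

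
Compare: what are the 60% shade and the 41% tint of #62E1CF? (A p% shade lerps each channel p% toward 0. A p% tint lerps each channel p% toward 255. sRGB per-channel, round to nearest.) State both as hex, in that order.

#275A53, #A2EDE3

#62E1CF is rgb(98, 225, 207).
60% shade:
  R: 98 − 58.8 = 39.2 → 39
  G: 225 + 0.6×(0−225) = 225 − 135 = 90 → 90
  B: 207 − 124.2 = 82.8 → 83
  → #275A53
41% tint:
  R: 98 + 64.37 = 162.37 → 162
  G: 225 + 12.3 = 237.3 → 237
  B: 207 + 0.41×(255−207) = 207 + 19.68 = 226.68 → 227
  → #A2EDE3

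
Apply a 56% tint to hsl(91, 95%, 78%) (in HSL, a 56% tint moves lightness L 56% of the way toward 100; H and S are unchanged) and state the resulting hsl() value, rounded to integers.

hsl(91, 95%, 90%)

L moves 56% from 78 toward 100: 78 + 12.32 = 90.32 → 90.
H and S are unchanged.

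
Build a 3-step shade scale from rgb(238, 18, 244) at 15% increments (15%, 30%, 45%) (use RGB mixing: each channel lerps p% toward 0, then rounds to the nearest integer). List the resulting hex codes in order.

#ca0fcf, #a70dab, #830a86

15%: (238 − 35.7 = 202.3→202, 18 − 2.7 = 15.3→15, 244 − 36.6 = 207.4→207) → #ca0fcf
30%: (238 − 71.4 = 166.6→167, 18 − 5.4 = 12.6→13, 244 − 73.2 = 170.8→171) → #a70dab
45%: (238 − 107.1 = 130.9→131, 18 − 8.1 = 9.9→10, 244 − 109.8 = 134.2→134) → #830a86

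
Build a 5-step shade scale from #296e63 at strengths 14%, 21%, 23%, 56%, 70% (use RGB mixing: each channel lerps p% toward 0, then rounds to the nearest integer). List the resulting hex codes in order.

#296e63 is rgb(41, 110, 99).
14%: (41 − 5.74 = 35.26→35, 110 − 15.4 = 94.6→95, 99 − 13.86 = 85.14→85) → #235f55
21%: (41 − 8.61 = 32.39→32, 110 − 23.1 = 86.9→87, 99 − 20.79 = 78.21→78) → #20574e
23%: (41 − 9.43 = 31.57→32, 110 − 25.3 = 84.7→85, 99 − 22.77 = 76.23→76) → #20554c
56%: (41 − 22.96 = 18.04→18, 110 − 61.6 = 48.4→48, 99 − 55.44 = 43.56→44) → #12302c
70%: (41 − 28.7 = 12.3→12, 110 − 77 = 33→33, 99 − 69.3 = 29.7→30) → #0c211e

#235f55, #20574e, #20554c, #12302c, #0c211e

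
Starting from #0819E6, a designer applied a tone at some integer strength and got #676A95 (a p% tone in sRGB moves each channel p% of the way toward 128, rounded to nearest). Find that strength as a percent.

79%

#0819E6 is rgb(8, 25, 230); #676A95 is rgb(103, 106, 149).
On the R channel (widest range): 103 ≈ 8 + (p/100)(128 − 8), so p ≈ 100×(103 − 8)/(128 − 8) = 9500/120 = 79.17.
p = 79 reproduces all three channels after rounding.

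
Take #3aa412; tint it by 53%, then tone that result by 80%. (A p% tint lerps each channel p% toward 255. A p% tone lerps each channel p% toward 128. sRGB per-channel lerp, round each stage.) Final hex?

#3aa412 is rgb(58, 164, 18).
A 53% tint moves each channel 53% toward 255:
  R: 58 + 104.41 = 162.41 → 162
  G: 164 + 0.53×(255−164) = 164 + 48.23 = 212.23 → 212
  B: 18 + 0.53×(255−18) = 18 + 125.61 = 143.61 → 144
After the tint: rgb(162, 212, 144) = #a2d490.
An 80% tone moves each channel 80% toward 128:
  R: 162 + 0.8×(128−162) = 162 − 27.2 = 134.8 → 135
  G: 212 + 0.8×(128−212) = 212 − 67.2 = 144.8 → 145
  B: 144 + 0.8×(128−144) = 144 − 12.8 = 131.2 → 131
rgb(135, 145, 131) = #879183.

#879183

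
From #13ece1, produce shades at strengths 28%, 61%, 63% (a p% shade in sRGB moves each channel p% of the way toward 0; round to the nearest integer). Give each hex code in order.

#0eaaa2, #075c58, #075753

#13ece1 is rgb(19, 236, 225).
28%: (19 − 5.32 = 13.68→14, 236 − 66.08 = 169.92→170, 225 − 63 = 162→162) → #0eaaa2
61%: (19 − 11.59 = 7.41→7, 236 − 143.96 = 92.04→92, 225 − 137.25 = 87.75→88) → #075c58
63%: (19 − 11.97 = 7.03→7, 236 − 148.68 = 87.32→87, 225 − 141.75 = 83.25→83) → #075753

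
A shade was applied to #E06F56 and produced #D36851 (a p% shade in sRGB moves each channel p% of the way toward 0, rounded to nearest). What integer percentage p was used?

#E06F56 is rgb(224, 111, 86); #D36851 is rgb(211, 104, 81).
On the R channel (widest range): 211 ≈ 224 + (p/100)(0 − 224), so p ≈ 100×(211 − 224)/(0 − 224) = -1300/-224 = 5.80.
p = 6 reproduces all three channels after rounding.

6%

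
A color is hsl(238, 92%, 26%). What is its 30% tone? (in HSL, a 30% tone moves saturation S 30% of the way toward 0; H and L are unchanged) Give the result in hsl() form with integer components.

S moves 30% from 92 toward 0: 92 − 27.6 = 64.4 → 64.
H and L are unchanged.

hsl(238, 64%, 26%)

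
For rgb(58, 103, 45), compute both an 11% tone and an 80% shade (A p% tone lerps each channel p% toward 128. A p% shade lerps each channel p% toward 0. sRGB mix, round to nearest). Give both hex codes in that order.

#426A36, #0C1509

11% tone:
  R: 58 + 0.11×(128−58) = 58 + 7.7 = 65.7 → 66
  G: 103 + 0.11×(128−103) = 103 + 2.75 = 105.75 → 106
  B: 45 + 9.13 = 54.13 → 54
  → #426A36
80% shade:
  R: 58 − 46.4 = 11.6 → 12
  G: 103 − 82.4 = 20.6 → 21
  B: 45 + 0.8×(0−45) = 45 − 36 = 9 → 9
  → #0C1509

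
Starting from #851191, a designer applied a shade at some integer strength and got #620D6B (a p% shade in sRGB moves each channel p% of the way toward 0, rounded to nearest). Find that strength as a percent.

#851191 is rgb(133, 17, 145); #620D6B is rgb(98, 13, 107).
On the B channel (widest range): 107 ≈ 145 + (p/100)(0 − 145), so p ≈ 100×(107 − 145)/(0 − 145) = -3800/-145 = 26.21.
p = 26 reproduces all three channels after rounding.

26%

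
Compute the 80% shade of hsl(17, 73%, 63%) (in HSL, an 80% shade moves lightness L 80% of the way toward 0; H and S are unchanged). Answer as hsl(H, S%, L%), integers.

hsl(17, 73%, 13%)

L moves 80% from 63 toward 0: 63 − 50.4 = 12.6 → 13.
H and S are unchanged.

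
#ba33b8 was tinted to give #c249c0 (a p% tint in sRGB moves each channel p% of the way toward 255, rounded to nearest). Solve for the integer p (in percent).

#ba33b8 is rgb(186, 51, 184); #c249c0 is rgb(194, 73, 192).
On the G channel (widest range): 73 ≈ 51 + (p/100)(255 − 51), so p ≈ 100×(73 − 51)/(255 − 51) = 2200/204 = 10.78.
p = 11 reproduces all three channels after rounding.

11%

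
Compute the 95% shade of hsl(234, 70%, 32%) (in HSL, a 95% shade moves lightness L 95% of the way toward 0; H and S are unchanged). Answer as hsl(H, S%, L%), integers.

hsl(234, 70%, 2%)

L moves 95% from 32 toward 0: 32 − 30.4 = 1.6 → 2.
H and S are unchanged.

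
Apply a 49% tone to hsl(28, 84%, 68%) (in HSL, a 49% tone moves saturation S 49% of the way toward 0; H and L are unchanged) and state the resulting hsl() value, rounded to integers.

hsl(28, 43%, 68%)

S moves 49% from 84 toward 0: 84 − 41.16 = 42.84 → 43.
H and L are unchanged.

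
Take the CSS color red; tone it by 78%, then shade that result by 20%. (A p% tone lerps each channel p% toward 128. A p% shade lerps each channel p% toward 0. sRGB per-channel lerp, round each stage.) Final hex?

#7d5050

CSS red is rgb(255, 0, 0).
Lerp each channel 78% toward 128:
  R: 255 + 0.78×(128−255) = 255 − 99.06 = 155.94 → 156
  G: 0 + 0.78×(128−0) = 0 + 99.84 = 99.84 → 100
  B: 0 + 0.78×(128−0) = 0 + 99.84 = 99.84 → 100
After the tone: rgb(156, 100, 100) = #9c6464.
Lerp each channel 20% toward 0:
  R: 156 + 0.2×(0−156) = 156 − 31.2 = 124.8 → 125
  G: 100 + 0.2×(0−100) = 100 − 20 = 80 → 80
  B: 100 − 20 = 80 → 80
rgb(125, 80, 80) = #7d5050.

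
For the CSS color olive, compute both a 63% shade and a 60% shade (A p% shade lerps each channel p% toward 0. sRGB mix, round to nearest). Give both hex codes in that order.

CSS olive is rgb(128, 128, 0).
63% shade:
  R: 128 − 80.64 = 47.36 → 47
  G: 128 + 0.63×(0−128) = 128 − 80.64 = 47.36 → 47
  B: 0 + 0 = 0 → 0
  → #2F2F00
60% shade:
  R: 128 + 0.6×(0−128) = 128 − 76.8 = 51.2 → 51
  G: 128 + 0.6×(0−128) = 128 − 76.8 = 51.2 → 51
  B: 0 + 0 = 0 → 0
  → #333300

#2F2F00, #333300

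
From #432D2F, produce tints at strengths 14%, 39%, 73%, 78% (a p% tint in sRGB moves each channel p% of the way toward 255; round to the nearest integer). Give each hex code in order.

#5D4A4C, #8C7F80, #CCC6C7, #D6D1D1

#432D2F is rgb(67, 45, 47).
14%: (67 + 26.32 = 93.32→93, 45 + 29.4 = 74.4→74, 47 + 29.12 = 76.12→76) → #5D4A4C
39%: (67 + 73.32 = 140.32→140, 45 + 81.9 = 126.9→127, 47 + 81.12 = 128.12→128) → #8C7F80
73%: (67 + 137.24 = 204.24→204, 45 + 153.3 = 198.3→198, 47 + 151.84 = 198.84→199) → #CCC6C7
78%: (67 + 146.64 = 213.64→214, 45 + 163.8 = 208.8→209, 47 + 162.24 = 209.24→209) → #D6D1D1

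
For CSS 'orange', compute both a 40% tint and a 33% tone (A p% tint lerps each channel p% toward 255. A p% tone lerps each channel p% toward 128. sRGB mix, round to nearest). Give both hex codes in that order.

CSS orange is rgb(255, 165, 0).
40% tint:
  R: 255 + 0.4×(255−255) = 255 + 0 = 255 → 255
  G: 165 + 36 = 201 → 201
  B: 0 + 102 = 102 → 102
  → #ffc966
33% tone:
  R: 255 + 0.33×(128−255) = 255 − 41.91 = 213.09 → 213
  G: 165 − 12.21 = 152.79 → 153
  B: 0 + 42.24 = 42.24 → 42
  → #d5992a

#ffc966, #d5992a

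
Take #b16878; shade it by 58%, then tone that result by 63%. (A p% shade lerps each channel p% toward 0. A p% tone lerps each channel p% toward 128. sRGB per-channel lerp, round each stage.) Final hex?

#b16878 is rgb(177, 104, 120).
Per channel, c → c + 0.58(0 − c):
  R: 177 + 0.58×(0−177) = 177 − 102.66 = 74.34 → 74
  G: 104 − 60.32 = 43.68 → 44
  B: 120 + 0.58×(0−120) = 120 − 69.6 = 50.4 → 50
After the shade: rgb(74, 44, 50) = #4a2c32.
A 63% tone moves each channel 63% toward 128:
  R: 74 + 0.63×(128−74) = 74 + 34.02 = 108.02 → 108
  G: 44 + 0.63×(128−44) = 44 + 52.92 = 96.92 → 97
  B: 50 + 0.63×(128−50) = 50 + 49.14 = 99.14 → 99
rgb(108, 97, 99) = #6c6163.

#6c6163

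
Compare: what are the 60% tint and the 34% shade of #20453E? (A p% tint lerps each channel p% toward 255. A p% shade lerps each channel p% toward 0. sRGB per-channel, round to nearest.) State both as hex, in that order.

#20453E is rgb(32, 69, 62).
60% tint:
  R: 32 + 0.6×(255−32) = 32 + 133.8 = 165.8 → 166
  G: 69 + 111.6 = 180.6 → 181
  B: 62 + 115.8 = 177.8 → 178
  → #A6B5B2
34% shade:
  R: 32 + 0.34×(0−32) = 32 − 10.88 = 21.12 → 21
  G: 69 + 0.34×(0−69) = 69 − 23.46 = 45.54 → 46
  B: 62 − 21.08 = 40.92 → 41
  → #152E29

#A6B5B2, #152E29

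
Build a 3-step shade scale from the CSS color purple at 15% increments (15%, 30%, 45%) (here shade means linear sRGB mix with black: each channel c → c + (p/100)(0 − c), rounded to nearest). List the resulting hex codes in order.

#6D006D, #5A005A, #460046

CSS purple is rgb(128, 0, 128).
15%: (128 − 19.2 = 108.8→109, 0→0, 128 − 19.2 = 108.8→109) → #6D006D
30%: (128 − 38.4 = 89.6→90, 0→0, 128 − 38.4 = 89.6→90) → #5A005A
45%: (128 − 57.6 = 70.4→70, 0→0, 128 − 57.6 = 70.4→70) → #460046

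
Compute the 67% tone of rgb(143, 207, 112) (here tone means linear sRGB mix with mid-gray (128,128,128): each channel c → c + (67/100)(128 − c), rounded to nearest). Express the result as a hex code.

Lerp each channel 67% toward 128:
  R: 143 − 10.05 = 132.95 → 133
  G: 207 − 52.93 = 154.07 → 154
  B: 112 + 0.67×(128−112) = 112 + 10.72 = 122.72 → 123
rgb(133, 154, 123) = #859A7B.

#859A7B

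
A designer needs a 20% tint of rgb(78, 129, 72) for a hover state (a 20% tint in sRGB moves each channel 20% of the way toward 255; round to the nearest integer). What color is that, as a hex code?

A 20% tint moves each channel 20% toward 255:
  R: 78 + 0.2×(255−78) = 78 + 35.4 = 113.4 → 113
  G: 129 + 25.2 = 154.2 → 154
  B: 72 + 0.2×(255−72) = 72 + 36.6 = 108.6 → 109
rgb(113, 154, 109) = #719A6D.

#719A6D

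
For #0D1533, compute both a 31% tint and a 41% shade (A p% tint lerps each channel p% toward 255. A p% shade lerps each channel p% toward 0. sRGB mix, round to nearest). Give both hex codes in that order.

#585E72, #080C1E

#0D1533 is rgb(13, 21, 51).
31% tint:
  R: 13 + 75.02 = 88.02 → 88
  G: 21 + 0.31×(255−21) = 21 + 72.54 = 93.54 → 94
  B: 51 + 0.31×(255−51) = 51 + 63.24 = 114.24 → 114
  → #585E72
41% shade:
  R: 13 + 0.41×(0−13) = 13 − 5.33 = 7.67 → 8
  G: 21 − 8.61 = 12.39 → 12
  B: 51 + 0.41×(0−51) = 51 − 20.91 = 30.09 → 30
  → #080C1E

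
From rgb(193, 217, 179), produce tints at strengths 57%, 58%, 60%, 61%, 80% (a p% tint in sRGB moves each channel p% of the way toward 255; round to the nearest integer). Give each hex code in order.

57%: (193 + 35.34 = 228.34→228, 217 + 21.66 = 238.66→239, 179 + 43.32 = 222.32→222) → #E4EFDE
58%: (193 + 35.96 = 228.96→229, 217 + 22.04 = 239.04→239, 179 + 44.08 = 223.08→223) → #E5EFDF
60%: (193 + 37.2 = 230.2→230, 217 + 22.8 = 239.8→240, 179 + 45.6 = 224.6→225) → #E6F0E1
61%: (193 + 37.82 = 230.82→231, 217 + 23.18 = 240.18→240, 179 + 46.36 = 225.36→225) → #E7F0E1
80%: (193 + 49.6 = 242.6→243, 217 + 30.4 = 247.4→247, 179 + 60.8 = 239.8→240) → #F3F7F0

#E4EFDE, #E5EFDF, #E6F0E1, #E7F0E1, #F3F7F0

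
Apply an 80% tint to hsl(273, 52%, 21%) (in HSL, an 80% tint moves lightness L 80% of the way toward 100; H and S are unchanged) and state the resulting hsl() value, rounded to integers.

L moves 80% from 21 toward 100: 21 + 63.2 = 84.2 → 84.
H and S are unchanged.

hsl(273, 52%, 84%)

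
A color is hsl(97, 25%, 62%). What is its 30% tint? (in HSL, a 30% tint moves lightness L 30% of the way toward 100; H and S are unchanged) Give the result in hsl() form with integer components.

hsl(97, 25%, 73%)

L moves 30% from 62 toward 100: 62 + 11.4 = 73.4 → 73.
H and S are unchanged.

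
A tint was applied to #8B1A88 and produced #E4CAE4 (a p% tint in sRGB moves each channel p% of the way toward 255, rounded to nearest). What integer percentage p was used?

#8B1A88 is rgb(139, 26, 136); #E4CAE4 is rgb(228, 202, 228).
On the G channel (widest range): 202 ≈ 26 + (p/100)(255 − 26), so p ≈ 100×(202 − 26)/(255 − 26) = 17600/229 = 76.86.
p = 77 reproduces all three channels after rounding.

77%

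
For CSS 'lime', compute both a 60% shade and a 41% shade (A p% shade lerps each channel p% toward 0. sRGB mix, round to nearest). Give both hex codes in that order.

CSS lime is rgb(0, 255, 0).
60% shade:
  R: 0 + 0.6×(0−0) = 0 + 0 = 0 → 0
  G: 255 − 153 = 102 → 102
  B: 0 + 0.6×(0−0) = 0 + 0 = 0 → 0
  → #006600
41% shade:
  R: 0 + 0.41×(0−0) = 0 + 0 = 0 → 0
  G: 255 + 0.41×(0−255) = 255 − 104.55 = 150.45 → 150
  B: 0 + 0.41×(0−0) = 0 + 0 = 0 → 0
  → #009600

#006600, #009600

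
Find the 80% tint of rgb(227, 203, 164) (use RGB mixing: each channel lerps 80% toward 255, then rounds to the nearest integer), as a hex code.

Per channel, c → c + 0.8(255 − c):
  R: 227 + 22.4 = 249.4 → 249
  G: 203 + 41.6 = 244.6 → 245
  B: 164 + 72.8 = 236.8 → 237
rgb(249, 245, 237) = #F9F5ED.

#F9F5ED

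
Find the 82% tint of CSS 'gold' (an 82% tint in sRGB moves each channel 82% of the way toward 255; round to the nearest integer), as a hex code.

#FFF8D1

CSS gold is rgb(255, 215, 0).
Per channel, c → c + 0.82(255 − c):
  R: 255 + 0.82×(255−255) = 255 + 0 = 255 → 255
  G: 215 + 32.8 = 247.8 → 248
  B: 0 + 0.82×(255−0) = 0 + 209.1 = 209.1 → 209
rgb(255, 248, 209) = #FFF8D1.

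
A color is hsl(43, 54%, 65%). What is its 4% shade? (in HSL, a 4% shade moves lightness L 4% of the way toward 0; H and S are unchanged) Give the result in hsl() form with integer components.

L moves 4% from 65 toward 0: 65 − 2.6 = 62.4 → 62.
H and S are unchanged.

hsl(43, 54%, 62%)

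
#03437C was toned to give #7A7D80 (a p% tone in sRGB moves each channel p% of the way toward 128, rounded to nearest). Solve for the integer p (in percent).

#03437C is rgb(3, 67, 124); #7A7D80 is rgb(122, 125, 128).
On the R channel (widest range): 122 ≈ 3 + (p/100)(128 − 3), so p ≈ 100×(122 − 3)/(128 − 3) = 11900/125 = 95.20.
p = 95 reproduces all three channels after rounding.

95%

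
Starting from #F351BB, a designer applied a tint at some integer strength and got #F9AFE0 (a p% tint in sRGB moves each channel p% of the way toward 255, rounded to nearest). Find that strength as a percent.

#F351BB is rgb(243, 81, 187); #F9AFE0 is rgb(249, 175, 224).
On the G channel (widest range): 175 ≈ 81 + (p/100)(255 − 81), so p ≈ 100×(175 − 81)/(255 − 81) = 9400/174 = 54.02.
p = 54 reproduces all three channels after rounding.

54%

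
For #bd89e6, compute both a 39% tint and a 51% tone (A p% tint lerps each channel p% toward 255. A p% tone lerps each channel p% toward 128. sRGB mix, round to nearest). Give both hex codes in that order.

#bd89e6 is rgb(189, 137, 230).
39% tint:
  R: 189 + 0.39×(255−189) = 189 + 25.74 = 214.74 → 215
  G: 137 + 0.39×(255−137) = 137 + 46.02 = 183.02 → 183
  B: 230 + 9.75 = 239.75 → 240
  → #d7b7f0
51% tone:
  R: 189 + 0.51×(128−189) = 189 − 31.11 = 157.89 → 158
  G: 137 + 0.51×(128−137) = 137 − 4.59 = 132.41 → 132
  B: 230 + 0.51×(128−230) = 230 − 52.02 = 177.98 → 178
  → #9e84b2

#d7b7f0, #9e84b2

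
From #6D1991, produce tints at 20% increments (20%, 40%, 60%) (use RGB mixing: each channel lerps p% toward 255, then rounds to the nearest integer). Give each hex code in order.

#6D1991 is rgb(109, 25, 145).
20%: (109 + 29.2 = 138.2→138, 25 + 46 = 71→71, 145 + 22 = 167→167) → #8A47A7
40%: (109 + 58.4 = 167.4→167, 25 + 92 = 117→117, 145 + 44 = 189→189) → #A775BD
60%: (109 + 87.6 = 196.6→197, 25 + 138 = 163→163, 145 + 66 = 211→211) → #C5A3D3

#8A47A7, #A775BD, #C5A3D3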